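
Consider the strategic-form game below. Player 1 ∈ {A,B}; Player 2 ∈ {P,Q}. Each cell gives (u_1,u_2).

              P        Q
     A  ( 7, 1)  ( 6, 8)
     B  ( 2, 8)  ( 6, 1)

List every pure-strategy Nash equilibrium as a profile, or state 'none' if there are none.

(A,P): not NE [P2→Q gives 8>1]
(A,Q): NE
(B,P): not NE [P1→A gives 7>2]
(B,Q): not NE [P2→P gives 8>1]

NE set: (A,Q)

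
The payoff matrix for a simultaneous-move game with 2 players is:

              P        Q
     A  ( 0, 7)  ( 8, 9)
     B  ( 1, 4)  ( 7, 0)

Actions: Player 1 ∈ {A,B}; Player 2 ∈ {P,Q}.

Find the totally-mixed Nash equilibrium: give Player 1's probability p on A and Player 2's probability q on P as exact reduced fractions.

P1 indiff ⇒ q·0+(1-q)·8 = q·1+(1-q)·7 ⇒ q(-1) = (1-q)(-1) ⇒ q = 1/2
P2 indiff ⇒ p·7+(1-p)·4 = p·9+(1-p)·0 ⇒ p(-2) = (1-p)(-4) ⇒ p = 2/3

P1 mixes 2/3 on A; P2 mixes 1/2 on P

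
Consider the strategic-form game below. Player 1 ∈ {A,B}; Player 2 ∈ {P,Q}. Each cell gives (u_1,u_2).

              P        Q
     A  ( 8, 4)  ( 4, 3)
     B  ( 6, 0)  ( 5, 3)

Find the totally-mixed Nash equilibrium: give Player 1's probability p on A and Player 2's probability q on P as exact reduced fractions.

P1 indiff ⇒ q·8+(1-q)·4 = q·6+(1-q)·5 ⇒ q(2) = (1-q)(1) ⇒ q = 1/3
P2 indiff ⇒ p·4+(1-p)·0 = p·3+(1-p)·3 ⇒ p(1) = (1-p)(3) ⇒ p = 3/4

p=3/4, q=1/3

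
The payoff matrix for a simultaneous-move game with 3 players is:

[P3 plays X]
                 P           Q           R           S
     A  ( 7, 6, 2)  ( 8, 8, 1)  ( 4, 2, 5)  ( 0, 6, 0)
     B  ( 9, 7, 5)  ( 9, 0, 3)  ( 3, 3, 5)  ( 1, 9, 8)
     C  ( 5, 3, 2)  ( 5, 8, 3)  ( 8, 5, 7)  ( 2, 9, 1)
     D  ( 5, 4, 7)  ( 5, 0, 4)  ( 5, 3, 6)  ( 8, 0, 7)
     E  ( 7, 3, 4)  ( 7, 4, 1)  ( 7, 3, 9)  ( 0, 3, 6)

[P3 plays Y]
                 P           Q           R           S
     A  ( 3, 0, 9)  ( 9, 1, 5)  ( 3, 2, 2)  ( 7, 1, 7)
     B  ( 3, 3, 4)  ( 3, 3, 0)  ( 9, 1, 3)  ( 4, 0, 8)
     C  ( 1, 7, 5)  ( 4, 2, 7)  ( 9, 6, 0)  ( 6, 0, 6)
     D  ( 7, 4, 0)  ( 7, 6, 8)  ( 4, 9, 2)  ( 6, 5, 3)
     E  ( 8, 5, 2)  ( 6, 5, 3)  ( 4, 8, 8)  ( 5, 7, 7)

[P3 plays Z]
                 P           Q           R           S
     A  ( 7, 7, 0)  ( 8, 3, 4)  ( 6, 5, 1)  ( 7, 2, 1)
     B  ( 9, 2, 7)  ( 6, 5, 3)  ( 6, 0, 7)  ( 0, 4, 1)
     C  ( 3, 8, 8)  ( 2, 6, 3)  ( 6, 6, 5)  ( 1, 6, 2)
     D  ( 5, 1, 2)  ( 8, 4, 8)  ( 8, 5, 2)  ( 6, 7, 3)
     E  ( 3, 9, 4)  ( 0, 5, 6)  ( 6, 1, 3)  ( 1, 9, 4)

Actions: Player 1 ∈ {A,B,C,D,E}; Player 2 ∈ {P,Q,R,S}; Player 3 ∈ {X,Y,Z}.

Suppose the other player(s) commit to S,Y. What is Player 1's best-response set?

u_1(A vs S,Y) = 7
u_1(B vs S,Y) = 4
u_1(C vs S,Y) = 6
u_1(D vs S,Y) = 6
u_1(E vs S,Y) = 5
max payoff 7 at {A}

argmax u_1 = {A}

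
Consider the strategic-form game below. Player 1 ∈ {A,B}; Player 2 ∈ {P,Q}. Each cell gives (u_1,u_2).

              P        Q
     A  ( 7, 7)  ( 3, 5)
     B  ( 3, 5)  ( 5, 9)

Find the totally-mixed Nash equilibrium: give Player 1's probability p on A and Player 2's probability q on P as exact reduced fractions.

P1 indiff ⇒ q·7+(1-q)·3 = q·3+(1-q)·5 ⇒ q(4) = (1-q)(2) ⇒ q = 1/3
P2 indiff ⇒ p·7+(1-p)·5 = p·5+(1-p)·9 ⇒ p(2) = (1-p)(4) ⇒ p = 2/3

(p,q) = (2/3, 1/3)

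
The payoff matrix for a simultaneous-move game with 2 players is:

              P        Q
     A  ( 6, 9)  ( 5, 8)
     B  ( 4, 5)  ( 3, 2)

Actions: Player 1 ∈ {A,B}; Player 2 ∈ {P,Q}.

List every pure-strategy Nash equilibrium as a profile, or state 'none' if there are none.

(A,P): NE
(A,Q): not NE [P2→P gives 9>8]
(B,P): not NE [P1→A gives 6>4]
(B,Q): not NE [P1→A gives 5>3; P2→P gives 5>2]

Nash profiles: (A,P)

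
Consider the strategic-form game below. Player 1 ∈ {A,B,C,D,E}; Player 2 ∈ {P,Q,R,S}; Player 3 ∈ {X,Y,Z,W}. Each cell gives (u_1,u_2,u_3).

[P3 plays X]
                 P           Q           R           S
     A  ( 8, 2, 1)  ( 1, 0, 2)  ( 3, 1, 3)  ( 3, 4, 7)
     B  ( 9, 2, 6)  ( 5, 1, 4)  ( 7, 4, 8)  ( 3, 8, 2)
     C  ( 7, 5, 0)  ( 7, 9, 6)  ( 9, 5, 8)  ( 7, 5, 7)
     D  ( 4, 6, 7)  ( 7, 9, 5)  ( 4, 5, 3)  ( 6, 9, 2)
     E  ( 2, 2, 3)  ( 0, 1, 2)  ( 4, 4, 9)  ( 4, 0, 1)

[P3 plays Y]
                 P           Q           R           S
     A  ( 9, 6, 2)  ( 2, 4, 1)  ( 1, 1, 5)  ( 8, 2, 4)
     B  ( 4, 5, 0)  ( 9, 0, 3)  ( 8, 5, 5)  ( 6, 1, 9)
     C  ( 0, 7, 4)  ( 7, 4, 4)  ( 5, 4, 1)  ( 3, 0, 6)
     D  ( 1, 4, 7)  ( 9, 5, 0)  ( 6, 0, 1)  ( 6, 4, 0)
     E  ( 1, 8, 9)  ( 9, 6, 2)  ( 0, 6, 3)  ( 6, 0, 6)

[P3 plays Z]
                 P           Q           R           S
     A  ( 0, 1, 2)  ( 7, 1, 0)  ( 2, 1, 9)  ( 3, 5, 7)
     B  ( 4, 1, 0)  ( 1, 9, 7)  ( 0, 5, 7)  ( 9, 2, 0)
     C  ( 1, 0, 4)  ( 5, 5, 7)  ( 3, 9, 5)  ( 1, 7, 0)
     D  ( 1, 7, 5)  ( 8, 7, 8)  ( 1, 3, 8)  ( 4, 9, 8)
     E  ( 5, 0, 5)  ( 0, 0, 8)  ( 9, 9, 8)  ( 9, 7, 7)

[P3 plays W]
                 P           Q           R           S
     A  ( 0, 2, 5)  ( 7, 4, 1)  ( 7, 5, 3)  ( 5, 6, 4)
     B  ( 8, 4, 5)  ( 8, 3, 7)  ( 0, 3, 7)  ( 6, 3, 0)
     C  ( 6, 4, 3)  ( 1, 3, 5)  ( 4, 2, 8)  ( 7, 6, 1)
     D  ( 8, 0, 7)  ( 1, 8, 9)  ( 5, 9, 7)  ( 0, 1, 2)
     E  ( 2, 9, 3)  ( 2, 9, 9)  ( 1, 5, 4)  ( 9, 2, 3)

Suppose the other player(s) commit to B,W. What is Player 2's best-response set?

u_2(P vs B,W) = 4
u_2(Q vs B,W) = 3
u_2(R vs B,W) = 3
u_2(S vs B,W) = 3
max payoff 4 at {P}

P2 best: {P}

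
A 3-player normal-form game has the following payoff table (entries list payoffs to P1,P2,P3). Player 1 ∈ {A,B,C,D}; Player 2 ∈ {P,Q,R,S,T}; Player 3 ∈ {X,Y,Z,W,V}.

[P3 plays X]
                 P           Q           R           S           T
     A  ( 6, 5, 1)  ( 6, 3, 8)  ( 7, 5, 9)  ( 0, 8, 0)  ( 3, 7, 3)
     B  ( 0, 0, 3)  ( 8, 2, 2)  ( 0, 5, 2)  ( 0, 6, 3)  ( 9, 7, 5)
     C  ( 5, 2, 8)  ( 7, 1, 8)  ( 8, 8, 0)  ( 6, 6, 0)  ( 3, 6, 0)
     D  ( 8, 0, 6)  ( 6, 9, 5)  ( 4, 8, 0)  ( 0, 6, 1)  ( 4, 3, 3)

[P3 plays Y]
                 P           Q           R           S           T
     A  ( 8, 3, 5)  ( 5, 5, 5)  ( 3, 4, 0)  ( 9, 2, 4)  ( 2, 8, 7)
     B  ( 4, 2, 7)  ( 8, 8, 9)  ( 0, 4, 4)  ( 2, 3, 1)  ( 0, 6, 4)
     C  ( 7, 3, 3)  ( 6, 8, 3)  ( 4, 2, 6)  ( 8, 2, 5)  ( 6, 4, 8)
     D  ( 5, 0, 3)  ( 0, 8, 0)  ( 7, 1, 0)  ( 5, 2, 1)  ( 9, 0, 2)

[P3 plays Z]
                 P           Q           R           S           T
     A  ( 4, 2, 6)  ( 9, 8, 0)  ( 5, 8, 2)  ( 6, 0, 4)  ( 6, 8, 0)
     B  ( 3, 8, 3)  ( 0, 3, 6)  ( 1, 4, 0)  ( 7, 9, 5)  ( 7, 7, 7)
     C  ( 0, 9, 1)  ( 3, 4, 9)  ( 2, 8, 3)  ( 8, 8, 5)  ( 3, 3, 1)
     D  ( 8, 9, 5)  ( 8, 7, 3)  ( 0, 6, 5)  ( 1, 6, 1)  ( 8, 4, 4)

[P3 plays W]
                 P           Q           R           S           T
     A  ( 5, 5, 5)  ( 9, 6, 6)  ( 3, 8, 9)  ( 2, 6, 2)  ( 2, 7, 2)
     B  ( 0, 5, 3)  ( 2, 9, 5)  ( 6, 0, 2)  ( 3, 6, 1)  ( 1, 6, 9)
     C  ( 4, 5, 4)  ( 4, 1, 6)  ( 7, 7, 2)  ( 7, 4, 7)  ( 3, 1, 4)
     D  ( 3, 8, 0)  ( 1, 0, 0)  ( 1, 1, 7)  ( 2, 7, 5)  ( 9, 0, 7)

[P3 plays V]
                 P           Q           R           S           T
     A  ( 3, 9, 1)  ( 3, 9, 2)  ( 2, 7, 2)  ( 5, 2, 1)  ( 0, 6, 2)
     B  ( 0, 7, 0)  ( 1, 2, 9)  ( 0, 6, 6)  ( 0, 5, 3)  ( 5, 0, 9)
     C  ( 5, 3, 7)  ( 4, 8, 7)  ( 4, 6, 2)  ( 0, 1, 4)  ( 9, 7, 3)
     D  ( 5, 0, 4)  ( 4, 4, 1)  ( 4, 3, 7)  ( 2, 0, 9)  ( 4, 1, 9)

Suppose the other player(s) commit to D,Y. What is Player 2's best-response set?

P2 best: {Q}

u_2(P vs D,Y) = 0
u_2(Q vs D,Y) = 8
u_2(R vs D,Y) = 1
u_2(S vs D,Y) = 2
u_2(T vs D,Y) = 0
max payoff 8 at {Q}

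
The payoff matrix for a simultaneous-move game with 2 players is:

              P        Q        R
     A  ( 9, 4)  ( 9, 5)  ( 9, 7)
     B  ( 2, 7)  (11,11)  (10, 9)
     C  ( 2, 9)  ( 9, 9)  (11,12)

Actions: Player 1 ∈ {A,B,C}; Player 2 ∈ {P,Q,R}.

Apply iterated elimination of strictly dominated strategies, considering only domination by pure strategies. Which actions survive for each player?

P2 drop P (R beats it: A:7>4 B:9>7 C:12>9)
P1 drop A (B beats it: Q:11>9 R:10>9)
P1→{B,C} P2→{Q,R}

IESDS → P1:{B,C} P2:{Q,R}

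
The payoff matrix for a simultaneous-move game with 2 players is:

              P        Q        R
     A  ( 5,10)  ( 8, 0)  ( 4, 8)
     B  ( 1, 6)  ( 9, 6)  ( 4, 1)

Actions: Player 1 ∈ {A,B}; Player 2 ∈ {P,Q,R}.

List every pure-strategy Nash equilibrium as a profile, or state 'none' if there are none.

NE set: (A,P), (B,Q)

(A,P): NE
(A,Q): not NE [P1→B gives 9>8; P2→P gives 10>0]
(A,R): not NE [P2→P gives 10>8]
(B,P): not NE [P1→A gives 5>1]
(B,Q): NE
(B,R): not NE [P2→Q gives 6>1]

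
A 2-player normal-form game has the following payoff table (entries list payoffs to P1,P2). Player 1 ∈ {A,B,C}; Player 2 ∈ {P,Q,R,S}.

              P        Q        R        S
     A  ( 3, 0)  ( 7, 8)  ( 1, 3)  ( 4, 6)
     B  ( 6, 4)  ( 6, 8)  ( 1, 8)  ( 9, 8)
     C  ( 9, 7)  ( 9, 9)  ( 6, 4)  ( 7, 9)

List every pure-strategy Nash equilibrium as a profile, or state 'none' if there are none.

(A,P): not NE [P1→C gives 9>3; P2→Q gives 8>0]
(A,Q): not NE [P1→C gives 9>7]
(A,R): not NE [P1→C gives 6>1; P2→Q gives 8>3]
(A,S): not NE [P1→B gives 9>4; P2→Q gives 8>6]
(B,P): not NE [P1→C gives 9>6; P2→S gives 8>4]
(B,Q): not NE [P1→C gives 9>6]
(B,R): not NE [P1→C gives 6>1]
(B,S): NE
(C,P): not NE [P2→S gives 9>7]
(C,Q): NE
(C,R): not NE [P2→S gives 9>4]
(C,S): not NE [P1→B gives 9>7]

NE set: (B,S), (C,Q)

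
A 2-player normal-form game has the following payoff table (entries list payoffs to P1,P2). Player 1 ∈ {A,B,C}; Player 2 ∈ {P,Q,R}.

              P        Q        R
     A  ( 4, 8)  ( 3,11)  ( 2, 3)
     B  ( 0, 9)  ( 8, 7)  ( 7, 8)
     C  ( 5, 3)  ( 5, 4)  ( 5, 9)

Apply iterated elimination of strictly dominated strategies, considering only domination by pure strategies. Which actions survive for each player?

IESDS → P1:{B,C} P2:{P,R}

P1 drop A (C beats it: P:5>4 Q:5>3 R:5>2)
P2 drop Q (R beats it: B:8>7 C:9>4)
P1→{B,C} P2→{P,R}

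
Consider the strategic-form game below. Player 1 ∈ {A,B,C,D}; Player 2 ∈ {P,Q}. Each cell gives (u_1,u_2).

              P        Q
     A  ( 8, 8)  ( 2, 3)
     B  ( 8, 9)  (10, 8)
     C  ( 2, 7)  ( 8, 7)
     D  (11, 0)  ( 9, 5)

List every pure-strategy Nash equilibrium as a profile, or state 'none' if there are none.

(A,P): not NE [P1→D gives 11>8]
(A,Q): not NE [P1→B gives 10>2; P2→P gives 8>3]
(B,P): not NE [P1→D gives 11>8]
(B,Q): not NE [P2→P gives 9>8]
(C,P): not NE [P1→D gives 11>2]
(C,Q): not NE [P1→B gives 10>8]
(D,P): not NE [P2→Q gives 5>0]
(D,Q): not NE [P1→B gives 10>9]

No pure NE.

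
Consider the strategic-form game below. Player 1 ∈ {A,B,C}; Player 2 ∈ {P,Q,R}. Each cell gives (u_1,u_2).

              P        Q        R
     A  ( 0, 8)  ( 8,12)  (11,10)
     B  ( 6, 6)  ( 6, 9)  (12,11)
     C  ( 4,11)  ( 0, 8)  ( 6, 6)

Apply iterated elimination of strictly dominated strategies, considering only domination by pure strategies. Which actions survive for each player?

Remaining: P1:{A,B} P2:{Q,R}

P1 drop C (B beats it: P:6>4 Q:6>0 R:12>6)
P2 drop P (Q beats it: A:12>8 B:9>6)
P1→{A,B} P2→{Q,R}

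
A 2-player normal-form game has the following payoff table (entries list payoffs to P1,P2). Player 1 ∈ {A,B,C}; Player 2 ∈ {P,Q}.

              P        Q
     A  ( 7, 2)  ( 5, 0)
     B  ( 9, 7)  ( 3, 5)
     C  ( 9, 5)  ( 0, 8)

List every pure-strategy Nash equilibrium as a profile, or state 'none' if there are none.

(A,P): not NE [P1→C gives 9>7]
(A,Q): not NE [P2→P gives 2>0]
(B,P): NE
(B,Q): not NE [P1→A gives 5>3; P2→P gives 7>5]
(C,P): not NE [P2→Q gives 8>5]
(C,Q): not NE [P1→A gives 5>0]

Nash profiles: (B,P)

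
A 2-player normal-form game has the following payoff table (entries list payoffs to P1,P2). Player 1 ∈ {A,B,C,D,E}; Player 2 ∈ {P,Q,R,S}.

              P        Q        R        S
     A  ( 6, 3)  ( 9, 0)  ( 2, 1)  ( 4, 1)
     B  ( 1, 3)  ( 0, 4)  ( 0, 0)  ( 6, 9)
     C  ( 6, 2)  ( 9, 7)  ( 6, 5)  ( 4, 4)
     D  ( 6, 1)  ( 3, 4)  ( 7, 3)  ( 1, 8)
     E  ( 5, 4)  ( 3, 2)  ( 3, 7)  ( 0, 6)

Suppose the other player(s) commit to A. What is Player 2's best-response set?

u_2(P vs A) = 3
u_2(Q vs A) = 0
u_2(R vs A) = 1
u_2(S vs A) = 1
max payoff 3 at {P}

BR_2 = {P}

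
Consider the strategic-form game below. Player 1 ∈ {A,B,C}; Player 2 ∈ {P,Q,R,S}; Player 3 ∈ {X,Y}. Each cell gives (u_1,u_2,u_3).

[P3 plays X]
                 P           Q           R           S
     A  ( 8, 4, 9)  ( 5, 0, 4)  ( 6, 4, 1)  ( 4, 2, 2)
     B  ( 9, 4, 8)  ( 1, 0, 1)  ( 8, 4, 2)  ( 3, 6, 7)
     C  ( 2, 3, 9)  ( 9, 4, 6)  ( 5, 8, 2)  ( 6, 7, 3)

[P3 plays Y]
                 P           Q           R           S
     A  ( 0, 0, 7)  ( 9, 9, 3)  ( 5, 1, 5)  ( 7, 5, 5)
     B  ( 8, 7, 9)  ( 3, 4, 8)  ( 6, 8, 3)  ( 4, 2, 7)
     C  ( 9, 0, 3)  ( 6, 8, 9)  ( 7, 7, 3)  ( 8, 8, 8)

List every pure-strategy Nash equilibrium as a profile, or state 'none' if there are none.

NE set: (C,S,Y)

(A,P,X): not NE [P1→B gives 9>8]
(A,P,Y): not NE [P1→C gives 9>0; P2→Q gives 9>0; P3→X gives 9>7]
(A,Q,X): not NE [P1→C gives 9>5; P2→R gives 4>0]
(A,Q,Y): not NE [P3→X gives 4>3]
(A,R,X): not NE [P1→B gives 8>6; P3→Y gives 5>1]
(A,R,Y): not NE [P1→C gives 7>5; P2→Q gives 9>1]
(A,S,X): not NE [P1→C gives 6>4; P2→R gives 4>2; P3→Y gives 5>2]
(A,S,Y): not NE [P1→C gives 8>7; P2→Q gives 9>5]
(B,P,X): not NE [P2→S gives 6>4; P3→Y gives 9>8]
(B,P,Y): not NE [P1→C gives 9>8; P2→R gives 8>7]
(B,Q,X): not NE [P1→C gives 9>1; P2→S gives 6>0; P3→Y gives 8>1]
(B,Q,Y): not NE [P1→A gives 9>3; P2→R gives 8>4]
(B,R,X): not NE [P2→S gives 6>4; P3→Y gives 3>2]
(B,R,Y): not NE [P1→C gives 7>6]
(B,S,X): not NE [P1→C gives 6>3]
(B,S,Y): not NE [P1→C gives 8>4; P2→R gives 8>2]
(C,P,X): not NE [P1→B gives 9>2; P2→R gives 8>3]
(C,P,Y): not NE [P2→S gives 8>0; P3→X gives 9>3]
(C,Q,X): not NE [P2→R gives 8>4; P3→Y gives 9>6]
(C,Q,Y): not NE [P1→A gives 9>6]
(C,R,X): not NE [P1→B gives 8>5; P3→Y gives 3>2]
(C,R,Y): not NE [P2→S gives 8>7]
(C,S,X): not NE [P2→R gives 8>7; P3→Y gives 8>3]
(C,S,Y): NE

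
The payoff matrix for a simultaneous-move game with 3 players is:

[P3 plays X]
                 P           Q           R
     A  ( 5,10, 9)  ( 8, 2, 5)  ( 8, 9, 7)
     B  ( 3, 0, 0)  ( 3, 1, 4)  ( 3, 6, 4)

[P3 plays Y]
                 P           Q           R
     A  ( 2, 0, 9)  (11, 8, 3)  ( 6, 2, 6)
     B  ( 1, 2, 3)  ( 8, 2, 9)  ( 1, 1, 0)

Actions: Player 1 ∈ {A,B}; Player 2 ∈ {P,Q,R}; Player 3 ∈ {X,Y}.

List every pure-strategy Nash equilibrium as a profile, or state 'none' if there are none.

(A,P,X): NE
(A,P,Y): not NE [P2→Q gives 8>0]
(A,Q,X): not NE [P2→P gives 10>2]
(A,Q,Y): not NE [P3→X gives 5>3]
(A,R,X): not NE [P2→P gives 10>9]
(A,R,Y): not NE [P2→Q gives 8>2; P3→X gives 7>6]
(B,P,X): not NE [P1→A gives 5>3; P2→R gives 6>0; P3→Y gives 3>0]
(B,P,Y): not NE [P1→A gives 2>1]
(B,Q,X): not NE [P1→A gives 8>3; P2→R gives 6>1; P3→Y gives 9>4]
(B,Q,Y): not NE [P1→A gives 11>8]
(B,R,X): not NE [P1→A gives 8>3]
(B,R,Y): not NE [P1→A gives 6>1; P2→Q gives 2>1; P3→X gives 4>0]

PSNE = {(A,P,X)}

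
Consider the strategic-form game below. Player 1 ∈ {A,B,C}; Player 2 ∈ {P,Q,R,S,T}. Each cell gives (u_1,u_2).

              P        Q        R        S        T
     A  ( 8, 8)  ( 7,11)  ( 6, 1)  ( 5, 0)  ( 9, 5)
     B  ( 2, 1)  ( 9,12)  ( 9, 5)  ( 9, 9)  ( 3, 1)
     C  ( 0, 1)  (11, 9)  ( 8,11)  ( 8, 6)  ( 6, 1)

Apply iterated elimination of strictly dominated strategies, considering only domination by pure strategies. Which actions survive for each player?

P2 drop P (Q beats it: A:11>8 B:12>1 C:9>1)
P2 drop S (Q beats it: A:11>0 B:12>9 C:9>6)
P2 drop T (Q beats it: A:11>5 B:12>1 C:9>1)
P1 drop A (B beats it: Q:9>7 R:9>6)
P1→{B,C} P2→{Q,R}

Remaining: P1:{B,C} P2:{Q,R}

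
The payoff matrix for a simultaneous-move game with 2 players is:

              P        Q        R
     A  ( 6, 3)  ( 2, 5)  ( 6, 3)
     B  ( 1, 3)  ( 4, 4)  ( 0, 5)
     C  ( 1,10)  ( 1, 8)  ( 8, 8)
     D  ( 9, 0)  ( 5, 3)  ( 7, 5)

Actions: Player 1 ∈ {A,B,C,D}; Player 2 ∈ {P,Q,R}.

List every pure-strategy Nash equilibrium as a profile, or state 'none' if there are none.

(A,P): not NE [P1→D gives 9>6; P2→Q gives 5>3]
(A,Q): not NE [P1→D gives 5>2]
(A,R): not NE [P1→C gives 8>6; P2→Q gives 5>3]
(B,P): not NE [P1→D gives 9>1; P2→R gives 5>3]
(B,Q): not NE [P1→D gives 5>4; P2→R gives 5>4]
(B,R): not NE [P1→C gives 8>0]
(C,P): not NE [P1→D gives 9>1]
(C,Q): not NE [P1→D gives 5>1; P2→P gives 10>8]
(C,R): not NE [P2→P gives 10>8]
(D,P): not NE [P2→R gives 5>0]
(D,Q): not NE [P2→R gives 5>3]
(D,R): not NE [P1→C gives 8>7]

PSNE: ∅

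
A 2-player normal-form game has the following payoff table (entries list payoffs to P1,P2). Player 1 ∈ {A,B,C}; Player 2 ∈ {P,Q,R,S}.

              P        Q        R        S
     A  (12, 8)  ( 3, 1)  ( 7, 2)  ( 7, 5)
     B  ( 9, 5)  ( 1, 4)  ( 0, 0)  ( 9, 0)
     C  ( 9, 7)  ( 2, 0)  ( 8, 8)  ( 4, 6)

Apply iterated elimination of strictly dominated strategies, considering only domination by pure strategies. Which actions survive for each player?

P2 drop Q (P beats it: A:8>1 B:5>4 C:7>0)
P2 drop S (P beats it: A:8>5 B:5>0 C:7>6)
P1 drop B (A beats it: P:12>9 R:7>0)
P1→{A,C} P2→{P,R}

IESDS → P1:{A,C} P2:{P,R}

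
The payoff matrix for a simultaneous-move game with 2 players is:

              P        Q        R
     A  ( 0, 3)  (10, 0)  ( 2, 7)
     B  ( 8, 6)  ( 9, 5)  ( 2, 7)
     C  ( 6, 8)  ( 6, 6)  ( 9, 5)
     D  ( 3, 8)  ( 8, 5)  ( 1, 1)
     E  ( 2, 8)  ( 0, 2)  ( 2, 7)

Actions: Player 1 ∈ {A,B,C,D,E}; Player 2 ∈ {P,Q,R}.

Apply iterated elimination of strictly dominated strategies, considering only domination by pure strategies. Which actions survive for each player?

P1 drop D (B beats it: P:8>3 Q:9>8 R:2>1)
P1 drop E (C beats it: P:6>2 Q:6>0 R:9>2)
P2 drop Q (P beats it: A:3>0 B:6>5 C:8>6)
P1 drop A (C beats it: P:6>0 R:9>2)
P1→{B,C} P2→{P,R}

IESDS → P1:{B,C} P2:{P,R}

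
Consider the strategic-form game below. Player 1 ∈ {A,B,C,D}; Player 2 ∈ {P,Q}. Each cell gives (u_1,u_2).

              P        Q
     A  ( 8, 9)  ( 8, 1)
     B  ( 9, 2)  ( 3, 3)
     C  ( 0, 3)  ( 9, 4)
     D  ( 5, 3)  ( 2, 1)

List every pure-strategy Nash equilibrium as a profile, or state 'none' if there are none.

(A,P): not NE [P1→B gives 9>8]
(A,Q): not NE [P1→C gives 9>8; P2→P gives 9>1]
(B,P): not NE [P2→Q gives 3>2]
(B,Q): not NE [P1→C gives 9>3]
(C,P): not NE [P1→B gives 9>0; P2→Q gives 4>3]
(C,Q): NE
(D,P): not NE [P1→B gives 9>5]
(D,Q): not NE [P1→C gives 9>2; P2→P gives 3>1]

Nash profiles: (C,Q)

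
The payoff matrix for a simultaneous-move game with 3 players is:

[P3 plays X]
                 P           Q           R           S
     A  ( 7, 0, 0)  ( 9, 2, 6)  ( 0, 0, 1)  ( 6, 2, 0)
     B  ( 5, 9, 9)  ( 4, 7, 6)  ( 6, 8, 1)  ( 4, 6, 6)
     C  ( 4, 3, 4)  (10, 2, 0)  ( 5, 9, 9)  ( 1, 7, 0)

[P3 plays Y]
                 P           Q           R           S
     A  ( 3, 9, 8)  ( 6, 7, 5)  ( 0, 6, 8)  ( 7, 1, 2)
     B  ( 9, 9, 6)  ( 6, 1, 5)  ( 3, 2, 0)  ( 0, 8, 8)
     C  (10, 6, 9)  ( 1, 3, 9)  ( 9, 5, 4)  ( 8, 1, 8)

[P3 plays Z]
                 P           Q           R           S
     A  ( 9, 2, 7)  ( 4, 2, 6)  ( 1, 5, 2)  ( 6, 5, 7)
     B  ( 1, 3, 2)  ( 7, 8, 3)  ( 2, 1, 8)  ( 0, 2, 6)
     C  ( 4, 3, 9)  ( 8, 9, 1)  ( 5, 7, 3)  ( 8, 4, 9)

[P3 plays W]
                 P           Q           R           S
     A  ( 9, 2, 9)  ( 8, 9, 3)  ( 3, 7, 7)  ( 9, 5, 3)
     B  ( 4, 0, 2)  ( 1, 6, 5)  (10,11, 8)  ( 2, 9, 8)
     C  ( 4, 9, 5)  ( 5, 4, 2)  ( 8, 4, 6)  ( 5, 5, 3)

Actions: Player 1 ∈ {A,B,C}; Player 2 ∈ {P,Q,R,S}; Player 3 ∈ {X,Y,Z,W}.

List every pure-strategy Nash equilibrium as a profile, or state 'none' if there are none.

PSNE = {(B,R,W), (C,P,Y)}

(A,P,X): not NE [P2→S gives 2>0; P3→W gives 9>0]
(A,P,Y): not NE [P1→C gives 10>3; P3→W gives 9>8]
(A,P,Z): not NE [P2→S gives 5>2; P3→W gives 9>7]
(A,P,W): not NE [P2→Q gives 9>2]
(A,Q,X): not NE [P1→C gives 10>9]
(A,Q,Y): not NE [P2→P gives 9>7; P3→Z gives 6>5]
(A,Q,Z): not NE [P1→C gives 8>4; P2→S gives 5>2]
(A,Q,W): not NE [P3→Z gives 6>3]
(A,R,X): not NE [P1→B gives 6>0; P2→S gives 2>0; P3→Y gives 8>1]
(A,R,Y): not NE [P1→C gives 9>0; P2→P gives 9>6]
(A,R,Z): not NE [P1→C gives 5>1; P3→Y gives 8>2]
(A,R,W): not NE [P1→B gives 10>3; P2→Q gives 9>7; P3→Y gives 8>7]
(A,S,X): not NE [P3→Z gives 7>0]
(A,S,Y): not NE [P1→C gives 8>7; P2→P gives 9>1; P3→Z gives 7>2]
(A,S,Z): not NE [P1→C gives 8>6]
(A,S,W): not NE [P2→Q gives 9>5; P3→Z gives 7>3]
(B,P,X): not NE [P1→A gives 7>5]
(B,P,Y): not NE [P1→C gives 10>9; P3→X gives 9>6]
(B,P,Z): not NE [P1→A gives 9>1; P2→Q gives 8>3; P3→X gives 9>2]
(B,P,W): not NE [P1→A gives 9>4; P2→R gives 11>0; P3→X gives 9>2]
(B,Q,X): not NE [P1→C gives 10>4; P2→P gives 9>7]
(B,Q,Y): not NE [P2→P gives 9>1; P3→X gives 6>5]
(B,Q,Z): not NE [P1→C gives 8>7; P3→X gives 6>3]
(B,Q,W): not NE [P1→A gives 8>1; P2→R gives 11>6; P3→X gives 6>5]
(B,R,X): not NE [P2→P gives 9>8; P3→W gives 8>1]
(B,R,Y): not NE [P1→C gives 9>3; P2→P gives 9>2; P3→W gives 8>0]
(B,R,Z): not NE [P1→C gives 5>2; P2→Q gives 8>1]
(B,R,W): NE
(B,S,X): not NE [P1→A gives 6>4; P2→P gives 9>6; P3→W gives 8>6]
(B,S,Y): not NE [P1→C gives 8>0; P2→P gives 9>8]
(B,S,Z): not NE [P1→C gives 8>0; P2→Q gives 8>2; P3→W gives 8>6]
(B,S,W): not NE [P1→A gives 9>2; P2→R gives 11>9]
(C,P,X): not NE [P1→A gives 7>4; P2→R gives 9>3; P3→Z gives 9>4]
(C,P,Y): NE
(C,P,Z): not NE [P1→A gives 9>4; P2→Q gives 9>3]
(C,P,W): not NE [P1→A gives 9>4; P3→Z gives 9>5]
(C,Q,X): not NE [P2→R gives 9>2; P3→Y gives 9>0]
(C,Q,Y): not NE [P1→B gives 6>1; P2→P gives 6>3]
(C,Q,Z): not NE [P3→Y gives 9>1]
(C,Q,W): not NE [P1→A gives 8>5; P2→P gives 9>4; P3→Y gives 9>2]
(C,R,X): not NE [P1→B gives 6>5]
(C,R,Y): not NE [P2→P gives 6>5; P3→X gives 9>4]
(C,R,Z): not NE [P2→Q gives 9>7; P3→X gives 9>3]
(C,R,W): not NE [P1→B gives 10>8; P2→P gives 9>4; P3→X gives 9>6]
(C,S,X): not NE [P1→A gives 6>1; P2→R gives 9>7; P3→Z gives 9>0]
(C,S,Y): not NE [P2→P gives 6>1; P3→Z gives 9>8]
(C,S,Z): not NE [P2→Q gives 9>4]
(C,S,W): not NE [P1→A gives 9>5; P2→P gives 9>5; P3→Z gives 9>3]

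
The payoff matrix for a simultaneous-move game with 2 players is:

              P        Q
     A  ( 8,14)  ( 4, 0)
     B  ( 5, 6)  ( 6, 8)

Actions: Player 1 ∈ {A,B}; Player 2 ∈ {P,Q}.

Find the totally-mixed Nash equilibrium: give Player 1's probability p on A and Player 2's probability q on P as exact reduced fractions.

P1 indiff ⇒ q·8+(1-q)·4 = q·5+(1-q)·6 ⇒ q(3) = (1-q)(2) ⇒ q = 2/5
P2 indiff ⇒ p·14+(1-p)·6 = p·0+(1-p)·8 ⇒ p(14) = (1-p)(2) ⇒ p = 1/8

p=1/8, q=2/5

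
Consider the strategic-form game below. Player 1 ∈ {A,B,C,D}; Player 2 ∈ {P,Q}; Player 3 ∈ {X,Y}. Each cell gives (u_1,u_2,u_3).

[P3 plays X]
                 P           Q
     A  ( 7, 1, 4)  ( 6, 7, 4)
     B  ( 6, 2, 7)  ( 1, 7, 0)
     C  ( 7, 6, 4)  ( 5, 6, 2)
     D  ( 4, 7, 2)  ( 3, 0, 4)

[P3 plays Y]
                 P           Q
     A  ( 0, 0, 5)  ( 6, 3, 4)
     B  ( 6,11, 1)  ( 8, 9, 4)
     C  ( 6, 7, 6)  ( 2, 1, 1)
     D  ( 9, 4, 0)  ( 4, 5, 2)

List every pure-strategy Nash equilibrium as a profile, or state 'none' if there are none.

NE set: (A,Q,X)

(A,P,X): not NE [P2→Q gives 7>1; P3→Y gives 5>4]
(A,P,Y): not NE [P1→D gives 9>0; P2→Q gives 3>0]
(A,Q,X): NE
(A,Q,Y): not NE [P1→B gives 8>6]
(B,P,X): not NE [P1→C gives 7>6; P2→Q gives 7>2]
(B,P,Y): not NE [P1→D gives 9>6; P3→X gives 7>1]
(B,Q,X): not NE [P1→A gives 6>1; P3→Y gives 4>0]
(B,Q,Y): not NE [P2→P gives 11>9]
(C,P,X): not NE [P3→Y gives 6>4]
(C,P,Y): not NE [P1→D gives 9>6]
(C,Q,X): not NE [P1→A gives 6>5]
(C,Q,Y): not NE [P1→B gives 8>2; P2→P gives 7>1; P3→X gives 2>1]
(D,P,X): not NE [P1→C gives 7>4]
(D,P,Y): not NE [P2→Q gives 5>4; P3→X gives 2>0]
(D,Q,X): not NE [P1→A gives 6>3; P2→P gives 7>0]
(D,Q,Y): not NE [P1→B gives 8>4; P3→X gives 4>2]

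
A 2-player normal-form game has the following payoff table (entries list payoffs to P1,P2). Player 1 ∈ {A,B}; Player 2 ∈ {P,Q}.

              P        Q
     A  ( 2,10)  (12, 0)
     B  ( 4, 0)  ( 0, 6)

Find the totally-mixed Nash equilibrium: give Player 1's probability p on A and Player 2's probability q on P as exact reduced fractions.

(p,q) = (3/8, 6/7)

P1 indiff ⇒ q·2+(1-q)·12 = q·4+(1-q)·0 ⇒ q(-2) = (1-q)(-12) ⇒ q = 6/7
P2 indiff ⇒ p·10+(1-p)·0 = p·0+(1-p)·6 ⇒ p(10) = (1-p)(6) ⇒ p = 3/8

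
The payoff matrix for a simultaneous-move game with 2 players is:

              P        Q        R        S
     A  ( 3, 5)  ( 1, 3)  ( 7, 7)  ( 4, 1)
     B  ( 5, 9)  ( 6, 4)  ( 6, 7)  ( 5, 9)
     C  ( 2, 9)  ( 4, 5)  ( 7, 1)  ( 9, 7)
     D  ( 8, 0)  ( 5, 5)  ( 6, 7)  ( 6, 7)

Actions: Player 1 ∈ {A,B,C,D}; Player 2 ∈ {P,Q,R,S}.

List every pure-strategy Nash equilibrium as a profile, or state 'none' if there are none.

(A,P): not NE [P1→D gives 8>3; P2→R gives 7>5]
(A,Q): not NE [P1→B gives 6>1; P2→R gives 7>3]
(A,R): NE
(A,S): not NE [P1→C gives 9>4; P2→R gives 7>1]
(B,P): not NE [P1→D gives 8>5]
(B,Q): not NE [P2→S gives 9>4]
(B,R): not NE [P1→C gives 7>6; P2→S gives 9>7]
(B,S): not NE [P1→C gives 9>5]
(C,P): not NE [P1→D gives 8>2]
(C,Q): not NE [P1→B gives 6>4; P2→P gives 9>5]
(C,R): not NE [P2→P gives 9>1]
(C,S): not NE [P2→P gives 9>7]
(D,P): not NE [P2→S gives 7>0]
(D,Q): not NE [P1→B gives 6>5; P2→S gives 7>5]
(D,R): not NE [P1→C gives 7>6]
(D,S): not NE [P1→C gives 9>6]

Nash profiles: (A,R)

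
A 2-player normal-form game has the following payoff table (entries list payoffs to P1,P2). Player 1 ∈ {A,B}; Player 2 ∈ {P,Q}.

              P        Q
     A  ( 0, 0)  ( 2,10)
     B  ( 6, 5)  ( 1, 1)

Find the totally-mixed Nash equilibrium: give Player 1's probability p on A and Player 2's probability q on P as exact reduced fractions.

P1 mixes 2/7 on A; P2 mixes 1/7 on P

P1 indiff ⇒ q·0+(1-q)·2 = q·6+(1-q)·1 ⇒ q(-6) = (1-q)(-1) ⇒ q = 1/7
P2 indiff ⇒ p·0+(1-p)·5 = p·10+(1-p)·1 ⇒ p(-10) = (1-p)(-4) ⇒ p = 2/7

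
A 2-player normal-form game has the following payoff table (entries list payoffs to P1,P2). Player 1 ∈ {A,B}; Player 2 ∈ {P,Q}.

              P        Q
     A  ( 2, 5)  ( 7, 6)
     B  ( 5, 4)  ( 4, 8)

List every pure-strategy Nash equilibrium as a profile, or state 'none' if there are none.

(A,P): not NE [P1→B gives 5>2; P2→Q gives 6>5]
(A,Q): NE
(B,P): not NE [P2→Q gives 8>4]
(B,Q): not NE [P1→A gives 7>4]

Nash profiles: (A,Q)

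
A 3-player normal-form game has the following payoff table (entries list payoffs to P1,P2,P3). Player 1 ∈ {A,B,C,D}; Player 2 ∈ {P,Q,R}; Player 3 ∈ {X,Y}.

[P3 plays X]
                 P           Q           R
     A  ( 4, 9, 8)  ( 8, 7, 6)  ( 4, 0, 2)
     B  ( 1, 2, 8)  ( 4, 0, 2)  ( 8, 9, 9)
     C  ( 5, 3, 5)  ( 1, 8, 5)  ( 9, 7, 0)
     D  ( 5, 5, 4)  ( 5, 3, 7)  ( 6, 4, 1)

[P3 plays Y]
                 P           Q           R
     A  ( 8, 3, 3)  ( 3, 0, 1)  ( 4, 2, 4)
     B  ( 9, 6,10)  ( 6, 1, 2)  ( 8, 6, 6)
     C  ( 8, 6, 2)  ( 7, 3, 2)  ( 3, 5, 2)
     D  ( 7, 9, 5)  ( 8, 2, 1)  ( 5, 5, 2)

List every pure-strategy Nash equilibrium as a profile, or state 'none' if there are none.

NE set: (B,P,Y)

(A,P,X): not NE [P1→D gives 5>4]
(A,P,Y): not NE [P1→B gives 9>8; P3→X gives 8>3]
(A,Q,X): not NE [P2→P gives 9>7]
(A,Q,Y): not NE [P1→D gives 8>3; P2→P gives 3>0; P3→X gives 6>1]
(A,R,X): not NE [P1→C gives 9>4; P2→P gives 9>0; P3→Y gives 4>2]
(A,R,Y): not NE [P1→B gives 8>4; P2→P gives 3>2]
(B,P,X): not NE [P1→D gives 5>1; P2→R gives 9>2; P3→Y gives 10>8]
(B,P,Y): NE
(B,Q,X): not NE [P1→A gives 8>4; P2→R gives 9>0]
(B,Q,Y): not NE [P1→D gives 8>6; P2→R gives 6>1]
(B,R,X): not NE [P1→C gives 9>8]
(B,R,Y): not NE [P3→X gives 9>6]
(C,P,X): not NE [P2→Q gives 8>3]
(C,P,Y): not NE [P1→B gives 9>8; P3→X gives 5>2]
(C,Q,X): not NE [P1→A gives 8>1]
(C,Q,Y): not NE [P1→D gives 8>7; P2→P gives 6>3; P3→X gives 5>2]
(C,R,X): not NE [P2→Q gives 8>7; P3→Y gives 2>0]
(C,R,Y): not NE [P1→B gives 8>3; P2→P gives 6>5]
(D,P,X): not NE [P3→Y gives 5>4]
(D,P,Y): not NE [P1→B gives 9>7]
(D,Q,X): not NE [P1→A gives 8>5; P2→P gives 5>3]
(D,Q,Y): not NE [P2→P gives 9>2; P3→X gives 7>1]
(D,R,X): not NE [P1→C gives 9>6; P2→P gives 5>4; P3→Y gives 2>1]
(D,R,Y): not NE [P1→B gives 8>5; P2→P gives 9>5]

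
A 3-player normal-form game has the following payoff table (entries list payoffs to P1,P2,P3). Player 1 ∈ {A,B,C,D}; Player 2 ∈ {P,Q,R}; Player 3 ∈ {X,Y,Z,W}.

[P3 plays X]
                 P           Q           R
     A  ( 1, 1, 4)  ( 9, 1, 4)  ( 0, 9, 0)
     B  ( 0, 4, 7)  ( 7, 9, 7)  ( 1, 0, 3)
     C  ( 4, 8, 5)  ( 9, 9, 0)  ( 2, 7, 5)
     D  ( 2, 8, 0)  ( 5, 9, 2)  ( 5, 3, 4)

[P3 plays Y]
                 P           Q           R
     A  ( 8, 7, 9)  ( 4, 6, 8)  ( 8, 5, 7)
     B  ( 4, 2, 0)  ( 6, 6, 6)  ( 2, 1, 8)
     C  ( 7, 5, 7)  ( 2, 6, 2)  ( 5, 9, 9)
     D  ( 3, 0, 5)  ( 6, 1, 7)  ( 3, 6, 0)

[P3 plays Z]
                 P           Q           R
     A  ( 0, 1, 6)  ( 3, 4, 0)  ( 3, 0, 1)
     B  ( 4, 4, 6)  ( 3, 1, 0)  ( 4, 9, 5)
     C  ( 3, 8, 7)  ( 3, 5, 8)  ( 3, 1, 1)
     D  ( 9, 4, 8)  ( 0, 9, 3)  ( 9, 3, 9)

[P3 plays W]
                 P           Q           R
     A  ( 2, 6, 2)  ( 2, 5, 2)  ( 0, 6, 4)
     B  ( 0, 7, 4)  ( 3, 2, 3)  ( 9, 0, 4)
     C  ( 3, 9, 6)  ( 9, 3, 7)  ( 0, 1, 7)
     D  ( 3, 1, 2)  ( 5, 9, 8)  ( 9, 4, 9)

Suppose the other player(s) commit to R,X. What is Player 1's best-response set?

argmax u_1 = {D}

u_1(A vs R,X) = 0
u_1(B vs R,X) = 1
u_1(C vs R,X) = 2
u_1(D vs R,X) = 5
max payoff 5 at {D}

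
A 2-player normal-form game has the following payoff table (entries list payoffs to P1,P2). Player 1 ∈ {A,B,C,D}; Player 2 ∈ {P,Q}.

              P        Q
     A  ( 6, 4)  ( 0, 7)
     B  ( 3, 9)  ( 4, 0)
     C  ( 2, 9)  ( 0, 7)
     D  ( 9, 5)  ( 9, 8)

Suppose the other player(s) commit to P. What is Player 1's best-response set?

P1 best: {D}

u_1(A vs P) = 6
u_1(B vs P) = 3
u_1(C vs P) = 2
u_1(D vs P) = 9
max payoff 9 at {D}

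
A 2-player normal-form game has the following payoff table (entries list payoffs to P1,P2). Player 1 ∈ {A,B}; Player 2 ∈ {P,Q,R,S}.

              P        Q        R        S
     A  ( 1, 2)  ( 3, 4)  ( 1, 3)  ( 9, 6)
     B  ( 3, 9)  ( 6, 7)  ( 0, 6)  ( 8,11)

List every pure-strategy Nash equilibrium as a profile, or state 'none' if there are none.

(A,P): not NE [P1→B gives 3>1; P2→S gives 6>2]
(A,Q): not NE [P1→B gives 6>3; P2→S gives 6>4]
(A,R): not NE [P2→S gives 6>3]
(A,S): NE
(B,P): not NE [P2→S gives 11>9]
(B,Q): not NE [P2→S gives 11>7]
(B,R): not NE [P1→A gives 1>0; P2→S gives 11>6]
(B,S): not NE [P1→A gives 9>8]

PSNE = {(A,S)}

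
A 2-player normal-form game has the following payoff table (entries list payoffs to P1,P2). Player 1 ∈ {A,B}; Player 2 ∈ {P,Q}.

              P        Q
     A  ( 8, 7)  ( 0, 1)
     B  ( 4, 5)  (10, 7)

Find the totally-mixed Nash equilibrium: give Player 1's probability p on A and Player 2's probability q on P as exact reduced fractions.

P1 indiff ⇒ q·8+(1-q)·0 = q·4+(1-q)·10 ⇒ q(4) = (1-q)(10) ⇒ q = 5/7
P2 indiff ⇒ p·7+(1-p)·5 = p·1+(1-p)·7 ⇒ p(6) = (1-p)(2) ⇒ p = 1/4

p=1/4, q=5/7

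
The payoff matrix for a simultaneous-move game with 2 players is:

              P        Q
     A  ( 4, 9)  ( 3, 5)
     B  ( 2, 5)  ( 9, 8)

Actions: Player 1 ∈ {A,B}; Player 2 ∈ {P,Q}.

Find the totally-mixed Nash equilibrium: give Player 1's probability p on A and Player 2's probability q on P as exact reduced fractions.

P1 indiff ⇒ q·4+(1-q)·3 = q·2+(1-q)·9 ⇒ q(2) = (1-q)(6) ⇒ q = 3/4
P2 indiff ⇒ p·9+(1-p)·5 = p·5+(1-p)·8 ⇒ p(4) = (1-p)(3) ⇒ p = 3/7

p=3/7, q=3/4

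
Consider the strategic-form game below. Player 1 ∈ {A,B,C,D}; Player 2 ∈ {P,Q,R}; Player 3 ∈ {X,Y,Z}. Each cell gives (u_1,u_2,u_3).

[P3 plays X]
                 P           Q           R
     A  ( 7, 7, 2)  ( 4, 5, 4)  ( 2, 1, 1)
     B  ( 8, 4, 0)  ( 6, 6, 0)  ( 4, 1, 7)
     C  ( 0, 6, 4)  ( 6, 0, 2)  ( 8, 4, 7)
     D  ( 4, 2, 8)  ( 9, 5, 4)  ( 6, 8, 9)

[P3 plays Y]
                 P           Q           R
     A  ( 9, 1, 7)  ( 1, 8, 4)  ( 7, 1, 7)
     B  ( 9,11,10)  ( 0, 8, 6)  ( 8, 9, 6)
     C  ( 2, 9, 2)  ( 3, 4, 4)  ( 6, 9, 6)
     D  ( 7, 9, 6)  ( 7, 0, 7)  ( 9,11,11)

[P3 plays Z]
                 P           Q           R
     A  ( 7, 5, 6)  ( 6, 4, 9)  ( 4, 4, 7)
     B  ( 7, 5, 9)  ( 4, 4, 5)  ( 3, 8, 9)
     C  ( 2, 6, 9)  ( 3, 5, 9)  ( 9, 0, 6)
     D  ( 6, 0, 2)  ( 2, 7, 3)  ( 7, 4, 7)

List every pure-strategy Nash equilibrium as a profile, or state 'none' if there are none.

PSNE = {(B,P,Y), (D,R,Y)}

(A,P,X): not NE [P1→B gives 8>7; P3→Y gives 7>2]
(A,P,Y): not NE [P2→Q gives 8>1]
(A,P,Z): not NE [P3→Y gives 7>6]
(A,Q,X): not NE [P1→D gives 9>4; P2→P gives 7>5; P3→Z gives 9>4]
(A,Q,Y): not NE [P1→D gives 7>1; P3→Z gives 9>4]
(A,Q,Z): not NE [P2→P gives 5>4]
(A,R,X): not NE [P1→C gives 8>2; P2→P gives 7>1; P3→Z gives 7>1]
(A,R,Y): not NE [P1→D gives 9>7; P2→Q gives 8>1]
(A,R,Z): not NE [P1→C gives 9>4; P2→P gives 5>4]
(B,P,X): not NE [P2→Q gives 6>4; P3→Y gives 10>0]
(B,P,Y): NE
(B,P,Z): not NE [P2→R gives 8>5; P3→Y gives 10>9]
(B,Q,X): not NE [P1→D gives 9>6; P3→Y gives 6>0]
(B,Q,Y): not NE [P1→D gives 7>0; P2→P gives 11>8]
(B,Q,Z): not NE [P1→A gives 6>4; P2→R gives 8>4; P3→Y gives 6>5]
(B,R,X): not NE [P1→C gives 8>4; P2→Q gives 6>1; P3→Z gives 9>7]
(B,R,Y): not NE [P1→D gives 9>8; P2→P gives 11>9; P3→Z gives 9>6]
(B,R,Z): not NE [P1→C gives 9>3]
(C,P,X): not NE [P1→B gives 8>0; P3→Z gives 9>4]
(C,P,Y): not NE [P1→B gives 9>2; P3→Z gives 9>2]
(C,P,Z): not NE [P1→B gives 7>2]
(C,Q,X): not NE [P1→D gives 9>6; P2→P gives 6>0; P3→Z gives 9>2]
(C,Q,Y): not NE [P1→D gives 7>3; P2→R gives 9>4; P3→Z gives 9>4]
(C,Q,Z): not NE [P1→A gives 6>3; P2→P gives 6>5]
(C,R,X): not NE [P2→P gives 6>4]
(C,R,Y): not NE [P1→D gives 9>6; P3→X gives 7>6]
(C,R,Z): not NE [P2→P gives 6>0; P3→X gives 7>6]
(D,P,X): not NE [P1→B gives 8>4; P2→R gives 8>2]
(D,P,Y): not NE [P1→B gives 9>7; P2→R gives 11>9; P3→X gives 8>6]
(D,P,Z): not NE [P1→B gives 7>6; P2→Q gives 7>0; P3→X gives 8>2]
(D,Q,X): not NE [P2→R gives 8>5; P3→Y gives 7>4]
(D,Q,Y): not NE [P2→R gives 11>0]
(D,Q,Z): not NE [P1→A gives 6>2; P3→Y gives 7>3]
(D,R,X): not NE [P1→C gives 8>6; P3→Y gives 11>9]
(D,R,Y): NE
(D,R,Z): not NE [P1→C gives 9>7; P2→Q gives 7>4; P3→Y gives 11>7]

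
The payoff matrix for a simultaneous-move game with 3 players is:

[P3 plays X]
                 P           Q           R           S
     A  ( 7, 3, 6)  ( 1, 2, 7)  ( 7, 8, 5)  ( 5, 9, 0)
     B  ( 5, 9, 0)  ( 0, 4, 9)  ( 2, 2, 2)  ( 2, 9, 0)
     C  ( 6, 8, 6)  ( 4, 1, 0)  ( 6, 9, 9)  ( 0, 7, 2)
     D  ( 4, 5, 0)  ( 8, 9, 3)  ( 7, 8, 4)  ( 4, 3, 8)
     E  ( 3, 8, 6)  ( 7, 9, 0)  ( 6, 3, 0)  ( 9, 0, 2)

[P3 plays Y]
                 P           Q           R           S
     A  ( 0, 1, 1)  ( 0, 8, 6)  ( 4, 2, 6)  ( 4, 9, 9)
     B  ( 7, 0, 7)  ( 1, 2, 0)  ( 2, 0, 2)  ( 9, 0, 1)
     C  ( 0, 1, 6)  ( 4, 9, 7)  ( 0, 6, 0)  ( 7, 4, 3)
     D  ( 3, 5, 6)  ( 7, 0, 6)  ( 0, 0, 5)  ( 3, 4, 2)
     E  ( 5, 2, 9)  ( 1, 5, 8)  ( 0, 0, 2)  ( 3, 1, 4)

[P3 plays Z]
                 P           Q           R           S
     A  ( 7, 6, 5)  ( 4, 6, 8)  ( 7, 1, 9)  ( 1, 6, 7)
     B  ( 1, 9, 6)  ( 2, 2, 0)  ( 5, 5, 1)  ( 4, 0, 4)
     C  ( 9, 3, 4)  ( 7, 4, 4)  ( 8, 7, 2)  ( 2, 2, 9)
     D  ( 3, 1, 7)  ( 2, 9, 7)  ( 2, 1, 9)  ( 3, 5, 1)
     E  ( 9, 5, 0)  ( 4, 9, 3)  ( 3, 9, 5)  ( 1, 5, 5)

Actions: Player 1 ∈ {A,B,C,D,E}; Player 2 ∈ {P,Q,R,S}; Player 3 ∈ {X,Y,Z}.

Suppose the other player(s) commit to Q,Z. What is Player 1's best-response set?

u_1(A vs Q,Z) = 4
u_1(B vs Q,Z) = 2
u_1(C vs Q,Z) = 7
u_1(D vs Q,Z) = 2
u_1(E vs Q,Z) = 4
max payoff 7 at {C}

argmax u_1 = {C}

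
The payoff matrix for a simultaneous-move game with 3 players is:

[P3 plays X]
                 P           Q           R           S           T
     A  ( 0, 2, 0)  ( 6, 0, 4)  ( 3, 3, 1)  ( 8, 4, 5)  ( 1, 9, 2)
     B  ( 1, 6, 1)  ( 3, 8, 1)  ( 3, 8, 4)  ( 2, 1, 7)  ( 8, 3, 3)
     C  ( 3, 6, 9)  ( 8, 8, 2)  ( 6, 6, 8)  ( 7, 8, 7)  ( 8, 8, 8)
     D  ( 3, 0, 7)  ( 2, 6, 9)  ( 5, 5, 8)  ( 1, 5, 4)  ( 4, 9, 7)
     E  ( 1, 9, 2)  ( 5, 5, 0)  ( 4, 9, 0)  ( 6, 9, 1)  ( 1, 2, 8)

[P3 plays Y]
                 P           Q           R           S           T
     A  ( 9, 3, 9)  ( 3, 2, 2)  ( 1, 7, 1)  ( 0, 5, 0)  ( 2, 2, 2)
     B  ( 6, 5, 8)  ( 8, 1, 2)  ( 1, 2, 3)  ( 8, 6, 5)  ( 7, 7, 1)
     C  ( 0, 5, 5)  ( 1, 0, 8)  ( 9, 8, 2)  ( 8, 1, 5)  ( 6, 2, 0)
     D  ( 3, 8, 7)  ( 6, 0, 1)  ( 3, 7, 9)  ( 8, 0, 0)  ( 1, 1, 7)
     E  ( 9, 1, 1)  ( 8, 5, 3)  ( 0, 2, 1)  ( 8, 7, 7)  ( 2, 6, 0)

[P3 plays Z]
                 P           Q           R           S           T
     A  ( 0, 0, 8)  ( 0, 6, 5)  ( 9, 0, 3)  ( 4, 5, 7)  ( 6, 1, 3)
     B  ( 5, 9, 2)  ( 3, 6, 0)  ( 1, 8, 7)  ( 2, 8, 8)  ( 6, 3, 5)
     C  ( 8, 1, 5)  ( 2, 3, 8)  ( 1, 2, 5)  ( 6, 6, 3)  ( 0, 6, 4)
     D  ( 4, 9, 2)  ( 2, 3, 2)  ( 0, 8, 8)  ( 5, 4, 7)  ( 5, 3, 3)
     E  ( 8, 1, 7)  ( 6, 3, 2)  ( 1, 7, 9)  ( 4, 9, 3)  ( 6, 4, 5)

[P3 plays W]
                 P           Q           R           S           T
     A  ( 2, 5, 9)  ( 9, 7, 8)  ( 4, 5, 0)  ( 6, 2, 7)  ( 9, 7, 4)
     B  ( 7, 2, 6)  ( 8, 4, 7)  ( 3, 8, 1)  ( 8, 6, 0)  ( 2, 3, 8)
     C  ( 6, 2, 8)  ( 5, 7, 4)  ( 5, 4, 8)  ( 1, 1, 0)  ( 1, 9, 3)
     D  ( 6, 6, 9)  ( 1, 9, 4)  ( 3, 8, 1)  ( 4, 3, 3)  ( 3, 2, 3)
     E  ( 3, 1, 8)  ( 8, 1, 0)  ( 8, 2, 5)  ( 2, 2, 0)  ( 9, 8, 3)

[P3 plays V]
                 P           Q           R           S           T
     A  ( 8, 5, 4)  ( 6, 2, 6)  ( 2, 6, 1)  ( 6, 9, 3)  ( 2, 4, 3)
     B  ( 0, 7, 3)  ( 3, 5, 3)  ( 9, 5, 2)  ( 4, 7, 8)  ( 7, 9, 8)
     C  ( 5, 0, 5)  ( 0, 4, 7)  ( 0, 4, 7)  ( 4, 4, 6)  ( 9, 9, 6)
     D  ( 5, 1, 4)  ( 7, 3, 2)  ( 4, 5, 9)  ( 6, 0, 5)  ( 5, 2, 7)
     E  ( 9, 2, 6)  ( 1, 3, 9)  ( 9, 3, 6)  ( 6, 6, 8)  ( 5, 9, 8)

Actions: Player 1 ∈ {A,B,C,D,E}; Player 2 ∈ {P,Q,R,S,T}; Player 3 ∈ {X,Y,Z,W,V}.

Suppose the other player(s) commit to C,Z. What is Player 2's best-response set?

P2 best: {S,T}

u_2(P vs C,Z) = 1
u_2(Q vs C,Z) = 3
u_2(R vs C,Z) = 2
u_2(S vs C,Z) = 6
u_2(T vs C,Z) = 6
max payoff 6 at {S,T}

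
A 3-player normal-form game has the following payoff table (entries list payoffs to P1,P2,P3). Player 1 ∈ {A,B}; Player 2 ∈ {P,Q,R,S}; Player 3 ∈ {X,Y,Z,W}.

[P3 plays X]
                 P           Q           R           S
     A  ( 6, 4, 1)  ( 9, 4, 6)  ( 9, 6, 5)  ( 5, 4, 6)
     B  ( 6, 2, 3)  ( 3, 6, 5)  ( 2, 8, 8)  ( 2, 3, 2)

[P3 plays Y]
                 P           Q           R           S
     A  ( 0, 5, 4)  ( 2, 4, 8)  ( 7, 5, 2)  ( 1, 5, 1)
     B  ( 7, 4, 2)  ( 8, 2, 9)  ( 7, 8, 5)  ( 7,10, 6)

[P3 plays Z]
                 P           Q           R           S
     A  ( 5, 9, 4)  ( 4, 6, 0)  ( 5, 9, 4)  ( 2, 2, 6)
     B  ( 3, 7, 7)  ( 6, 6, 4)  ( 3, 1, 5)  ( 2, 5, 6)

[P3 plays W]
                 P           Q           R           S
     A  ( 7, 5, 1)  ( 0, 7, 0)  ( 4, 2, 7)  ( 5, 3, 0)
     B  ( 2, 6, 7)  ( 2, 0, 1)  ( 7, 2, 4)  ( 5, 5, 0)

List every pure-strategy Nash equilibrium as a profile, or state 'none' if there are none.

Nash profiles: (A,P,Z), (B,S,Y)

(A,P,X): not NE [P2→R gives 6>4; P3→Z gives 4>1]
(A,P,Y): not NE [P1→B gives 7>0]
(A,P,Z): NE
(A,P,W): not NE [P2→Q gives 7>5; P3→Z gives 4>1]
(A,Q,X): not NE [P2→R gives 6>4; P3→Y gives 8>6]
(A,Q,Y): not NE [P1→B gives 8>2; P2→S gives 5>4]
(A,Q,Z): not NE [P1→B gives 6>4; P2→R gives 9>6; P3→Y gives 8>0]
(A,Q,W): not NE [P1→B gives 2>0; P3→Y gives 8>0]
(A,R,X): not NE [P3→W gives 7>5]
(A,R,Y): not NE [P3→W gives 7>2]
(A,R,Z): not NE [P3→W gives 7>4]
(A,R,W): not NE [P1→B gives 7>4; P2→Q gives 7>2]
(A,S,X): not NE [P2→R gives 6>4]
(A,S,Y): not NE [P1→B gives 7>1; P3→Z gives 6>1]
(A,S,Z): not NE [P2→R gives 9>2]
(A,S,W): not NE [P2→Q gives 7>3; P3→Z gives 6>0]
(B,P,X): not NE [P2→R gives 8>2; P3→W gives 7>3]
(B,P,Y): not NE [P2→S gives 10>4; P3→W gives 7>2]
(B,P,Z): not NE [P1→A gives 5>3]
(B,P,W): not NE [P1→A gives 7>2]
(B,Q,X): not NE [P1→A gives 9>3; P2→R gives 8>6; P3→Y gives 9>5]
(B,Q,Y): not NE [P2→S gives 10>2]
(B,Q,Z): not NE [P2→P gives 7>6; P3→Y gives 9>4]
(B,Q,W): not NE [P2→P gives 6>0; P3→Y gives 9>1]
(B,R,X): not NE [P1→A gives 9>2]
(B,R,Y): not NE [P2→S gives 10>8; P3→X gives 8>5]
(B,R,Z): not NE [P1→A gives 5>3; P2→P gives 7>1; P3→X gives 8>5]
(B,R,W): not NE [P2→P gives 6>2; P3→X gives 8>4]
(B,S,X): not NE [P1→A gives 5>2; P2→R gives 8>3; P3→Z gives 6>2]
(B,S,Y): NE
(B,S,Z): not NE [P2→P gives 7>5]
(B,S,W): not NE [P2→P gives 6>5; P3→Z gives 6>0]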